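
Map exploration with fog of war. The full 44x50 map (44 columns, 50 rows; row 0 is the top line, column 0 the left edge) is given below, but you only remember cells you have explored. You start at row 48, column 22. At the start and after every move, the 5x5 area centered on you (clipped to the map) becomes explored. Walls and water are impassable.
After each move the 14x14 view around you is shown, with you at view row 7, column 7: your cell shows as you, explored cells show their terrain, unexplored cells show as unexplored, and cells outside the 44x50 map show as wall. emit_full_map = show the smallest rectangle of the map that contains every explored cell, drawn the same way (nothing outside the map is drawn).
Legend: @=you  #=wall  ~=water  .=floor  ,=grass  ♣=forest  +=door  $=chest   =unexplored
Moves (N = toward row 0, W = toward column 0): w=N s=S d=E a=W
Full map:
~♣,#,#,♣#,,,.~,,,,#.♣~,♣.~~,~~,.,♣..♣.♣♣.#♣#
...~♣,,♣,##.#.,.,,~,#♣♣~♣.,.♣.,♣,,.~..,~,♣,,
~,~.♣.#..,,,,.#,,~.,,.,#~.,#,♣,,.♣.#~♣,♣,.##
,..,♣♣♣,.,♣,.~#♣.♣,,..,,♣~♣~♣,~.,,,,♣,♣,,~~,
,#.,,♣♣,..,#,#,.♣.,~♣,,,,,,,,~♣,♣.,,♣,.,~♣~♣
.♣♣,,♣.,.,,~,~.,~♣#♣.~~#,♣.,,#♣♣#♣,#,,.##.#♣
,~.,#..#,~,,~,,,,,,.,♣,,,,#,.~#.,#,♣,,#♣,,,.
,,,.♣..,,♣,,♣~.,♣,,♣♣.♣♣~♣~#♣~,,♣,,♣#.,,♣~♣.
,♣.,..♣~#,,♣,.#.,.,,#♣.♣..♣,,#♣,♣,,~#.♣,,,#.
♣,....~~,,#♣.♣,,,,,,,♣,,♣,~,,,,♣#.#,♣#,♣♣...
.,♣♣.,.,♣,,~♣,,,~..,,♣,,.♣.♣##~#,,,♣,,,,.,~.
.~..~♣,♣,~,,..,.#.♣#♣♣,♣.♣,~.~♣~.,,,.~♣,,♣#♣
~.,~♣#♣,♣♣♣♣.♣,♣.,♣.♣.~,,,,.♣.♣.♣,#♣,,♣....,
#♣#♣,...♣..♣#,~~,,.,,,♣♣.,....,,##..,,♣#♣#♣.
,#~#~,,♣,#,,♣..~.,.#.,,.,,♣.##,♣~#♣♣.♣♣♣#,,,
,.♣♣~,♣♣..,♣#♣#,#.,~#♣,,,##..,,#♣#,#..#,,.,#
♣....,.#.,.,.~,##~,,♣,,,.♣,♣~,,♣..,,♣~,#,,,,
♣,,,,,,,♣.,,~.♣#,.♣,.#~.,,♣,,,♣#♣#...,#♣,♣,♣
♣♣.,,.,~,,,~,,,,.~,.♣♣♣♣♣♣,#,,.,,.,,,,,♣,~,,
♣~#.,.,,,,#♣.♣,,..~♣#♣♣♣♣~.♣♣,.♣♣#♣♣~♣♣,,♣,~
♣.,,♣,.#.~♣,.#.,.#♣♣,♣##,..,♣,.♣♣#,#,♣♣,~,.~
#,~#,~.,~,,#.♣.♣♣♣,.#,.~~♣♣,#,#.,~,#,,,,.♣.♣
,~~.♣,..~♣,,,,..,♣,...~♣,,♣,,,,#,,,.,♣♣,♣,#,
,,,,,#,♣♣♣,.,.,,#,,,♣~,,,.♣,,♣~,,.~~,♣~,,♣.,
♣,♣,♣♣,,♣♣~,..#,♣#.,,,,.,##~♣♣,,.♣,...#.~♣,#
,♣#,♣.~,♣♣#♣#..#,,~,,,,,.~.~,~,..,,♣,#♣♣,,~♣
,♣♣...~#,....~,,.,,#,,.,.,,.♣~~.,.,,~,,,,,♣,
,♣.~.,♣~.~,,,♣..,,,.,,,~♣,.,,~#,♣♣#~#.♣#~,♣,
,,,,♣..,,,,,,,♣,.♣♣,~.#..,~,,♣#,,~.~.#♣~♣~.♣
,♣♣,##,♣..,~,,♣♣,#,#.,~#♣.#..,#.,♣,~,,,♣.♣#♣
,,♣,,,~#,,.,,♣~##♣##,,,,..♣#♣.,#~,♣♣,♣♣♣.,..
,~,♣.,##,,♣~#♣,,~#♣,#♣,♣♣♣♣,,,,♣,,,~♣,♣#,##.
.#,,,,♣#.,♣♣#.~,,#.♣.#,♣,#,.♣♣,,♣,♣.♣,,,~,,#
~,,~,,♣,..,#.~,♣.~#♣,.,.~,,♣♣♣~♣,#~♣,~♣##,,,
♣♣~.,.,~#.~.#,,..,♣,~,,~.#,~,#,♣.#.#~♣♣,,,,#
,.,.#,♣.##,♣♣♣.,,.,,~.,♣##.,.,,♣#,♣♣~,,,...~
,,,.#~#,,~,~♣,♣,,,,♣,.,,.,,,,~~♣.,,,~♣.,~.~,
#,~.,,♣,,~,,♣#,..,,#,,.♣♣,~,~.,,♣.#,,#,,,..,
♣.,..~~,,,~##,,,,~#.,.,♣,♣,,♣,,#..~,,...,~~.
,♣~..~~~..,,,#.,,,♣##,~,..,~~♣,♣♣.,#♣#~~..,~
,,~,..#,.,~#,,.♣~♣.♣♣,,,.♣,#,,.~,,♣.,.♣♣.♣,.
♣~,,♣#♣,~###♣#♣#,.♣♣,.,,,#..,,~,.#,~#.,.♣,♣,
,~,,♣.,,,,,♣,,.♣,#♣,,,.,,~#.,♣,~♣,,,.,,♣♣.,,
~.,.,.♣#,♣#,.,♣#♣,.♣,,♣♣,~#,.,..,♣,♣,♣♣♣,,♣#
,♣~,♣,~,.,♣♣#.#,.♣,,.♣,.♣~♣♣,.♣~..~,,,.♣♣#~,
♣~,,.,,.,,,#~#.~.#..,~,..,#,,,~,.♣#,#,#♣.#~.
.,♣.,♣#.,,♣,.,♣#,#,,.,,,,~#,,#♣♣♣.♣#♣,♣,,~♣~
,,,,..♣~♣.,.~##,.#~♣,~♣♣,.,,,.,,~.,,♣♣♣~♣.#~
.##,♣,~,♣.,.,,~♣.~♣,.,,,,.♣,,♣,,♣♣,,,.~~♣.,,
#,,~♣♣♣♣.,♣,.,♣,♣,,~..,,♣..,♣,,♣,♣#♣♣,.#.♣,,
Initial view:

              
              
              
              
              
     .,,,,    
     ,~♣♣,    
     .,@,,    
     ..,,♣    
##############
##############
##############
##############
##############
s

              
              
              
              
     .,,,,    
     ,~♣♣,    
     .,,,,    
     ..@,♣    
##############
##############
##############
##############
##############
##############

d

              
              
              
              
    .,,,,     
    ,~♣♣,.    
    .,,,,.    
    ..,@♣.    
##############
##############
##############
##############
##############
##############

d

              
              
              
              
   .,,,,      
   ,~♣♣,.,    
   .,,,,.♣    
   ..,,@..    
##############
##############
##############
##############
##############
##############

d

              
              
              
              
  .,,,,       
  ,~♣♣,.,,    
  .,,,,.♣,    
  ..,,♣@.,    
##############
##############
##############
##############
##############
##############

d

              
              
              
              
 .,,,,        
 ,~♣♣,.,,,    
 .,,,,.♣,,    
 ..,,♣.@,♣    
##############
##############
##############
##############
##############
##############

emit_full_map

.,,,,    
,~♣♣,.,,,
.,,,,.♣,,
..,,♣.@,♣

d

              
              
              
              
.,,,,         
,~♣♣,.,,,.    
.,,,,.♣,,♣    
..,,♣..@♣,    
##############
##############
##############
##############
##############
##############

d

              
              
              
              
,,,,          
~♣♣,.,,,.,    
,,,,.♣,,♣,    
.,,♣..,@,,    
##############
##############
##############
##############
##############
##############

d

              
              
              
              
,,,           
♣♣,.,,,.,,    
,,,.♣,,♣,,    
,,♣..,♣@,♣    
##############
##############
##############
##############
##############
##############

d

              
              
              
              
,,            
♣,.,,,.,,~    
,,.♣,,♣,,♣    
,♣..,♣,@♣,    
##############
##############
##############
##############
##############
##############

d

              
              
              
              
,             
,.,,,.,,~.    
,.♣,,♣,,♣♣    
♣..,♣,,@,♣    
##############
##############
##############
##############
##############
##############

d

              
              
              
              
              
.,,,.,,~.,    
.♣,,♣,,♣♣,    
..,♣,,♣@♣#    
##############
##############
##############
##############
##############
##############

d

              
              
              
              
              
,,,.,,~.,,    
♣,,♣,,♣♣,,    
.,♣,,♣,@#♣    
##############
##############
##############
##############
##############
##############

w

              
              
              
              
              
     ♣♣.♣#    
,,,.,,~.,,    
♣,,♣,,♣@,,    
.,♣,,♣,♣#♣    
##############
##############
##############
##############
##############

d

              
              
              
              
              
    ♣♣.♣#♣    
,,.,,~.,,♣    
,,♣,,♣♣@,,    
,♣,,♣,♣#♣♣    
##############
##############
##############
##############
##############

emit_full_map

.,,,,      ♣♣.♣#♣
,~♣♣,.,,,.,,~.,,♣
.,,,,.♣,,♣,,♣♣@,,
..,,♣..,♣,,♣,♣#♣♣


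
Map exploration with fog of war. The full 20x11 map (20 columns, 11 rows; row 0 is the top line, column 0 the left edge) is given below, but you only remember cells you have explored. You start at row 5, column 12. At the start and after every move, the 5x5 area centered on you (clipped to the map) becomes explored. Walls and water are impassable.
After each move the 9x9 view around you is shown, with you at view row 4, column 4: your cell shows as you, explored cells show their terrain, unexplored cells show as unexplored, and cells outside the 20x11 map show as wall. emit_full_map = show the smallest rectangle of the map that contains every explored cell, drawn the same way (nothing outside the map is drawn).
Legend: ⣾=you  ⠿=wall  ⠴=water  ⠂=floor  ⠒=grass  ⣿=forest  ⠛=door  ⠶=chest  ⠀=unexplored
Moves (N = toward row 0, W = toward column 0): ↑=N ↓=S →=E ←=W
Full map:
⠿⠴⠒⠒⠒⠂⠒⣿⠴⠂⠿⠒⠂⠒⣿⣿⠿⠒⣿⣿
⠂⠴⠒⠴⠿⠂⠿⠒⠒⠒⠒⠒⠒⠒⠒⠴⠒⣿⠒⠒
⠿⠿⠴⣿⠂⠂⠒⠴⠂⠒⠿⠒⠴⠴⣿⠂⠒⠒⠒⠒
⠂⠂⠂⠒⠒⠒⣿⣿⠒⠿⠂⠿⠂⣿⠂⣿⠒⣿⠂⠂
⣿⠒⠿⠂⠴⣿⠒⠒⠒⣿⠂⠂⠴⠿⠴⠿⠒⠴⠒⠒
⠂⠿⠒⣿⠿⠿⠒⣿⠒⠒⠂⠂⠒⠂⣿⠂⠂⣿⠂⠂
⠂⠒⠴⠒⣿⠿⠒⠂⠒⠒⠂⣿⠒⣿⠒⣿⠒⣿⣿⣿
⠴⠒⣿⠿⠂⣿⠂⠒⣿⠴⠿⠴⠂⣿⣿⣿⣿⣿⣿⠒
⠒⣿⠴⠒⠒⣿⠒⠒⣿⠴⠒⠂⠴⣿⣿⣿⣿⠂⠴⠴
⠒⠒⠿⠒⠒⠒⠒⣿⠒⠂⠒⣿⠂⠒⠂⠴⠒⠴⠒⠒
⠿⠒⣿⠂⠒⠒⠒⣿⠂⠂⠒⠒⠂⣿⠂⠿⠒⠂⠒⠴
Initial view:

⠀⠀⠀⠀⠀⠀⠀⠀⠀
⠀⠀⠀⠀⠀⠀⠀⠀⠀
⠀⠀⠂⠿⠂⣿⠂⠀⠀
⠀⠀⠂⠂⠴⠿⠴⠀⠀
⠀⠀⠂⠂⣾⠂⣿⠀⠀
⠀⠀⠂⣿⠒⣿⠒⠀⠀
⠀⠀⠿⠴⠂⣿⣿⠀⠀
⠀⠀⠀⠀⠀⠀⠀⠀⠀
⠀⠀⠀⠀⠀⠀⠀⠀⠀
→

⠀⠀⠀⠀⠀⠀⠀⠀⠀
⠀⠀⠀⠀⠀⠀⠀⠀⠀
⠀⠂⠿⠂⣿⠂⣿⠀⠀
⠀⠂⠂⠴⠿⠴⠿⠀⠀
⠀⠂⠂⠒⣾⣿⠂⠀⠀
⠀⠂⣿⠒⣿⠒⣿⠀⠀
⠀⠿⠴⠂⣿⣿⣿⠀⠀
⠀⠀⠀⠀⠀⠀⠀⠀⠀
⠀⠀⠀⠀⠀⠀⠀⠀⠀

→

⠀⠀⠀⠀⠀⠀⠀⠀⠀
⠀⠀⠀⠀⠀⠀⠀⠀⠀
⠂⠿⠂⣿⠂⣿⠒⠀⠀
⠂⠂⠴⠿⠴⠿⠒⠀⠀
⠂⠂⠒⠂⣾⠂⠂⠀⠀
⠂⣿⠒⣿⠒⣿⠒⠀⠀
⠿⠴⠂⣿⣿⣿⣿⠀⠀
⠀⠀⠀⠀⠀⠀⠀⠀⠀
⠀⠀⠀⠀⠀⠀⠀⠀⠀

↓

⠀⠀⠀⠀⠀⠀⠀⠀⠀
⠂⠿⠂⣿⠂⣿⠒⠀⠀
⠂⠂⠴⠿⠴⠿⠒⠀⠀
⠂⠂⠒⠂⣿⠂⠂⠀⠀
⠂⣿⠒⣿⣾⣿⠒⠀⠀
⠿⠴⠂⣿⣿⣿⣿⠀⠀
⠀⠀⠴⣿⣿⣿⣿⠀⠀
⠀⠀⠀⠀⠀⠀⠀⠀⠀
⠀⠀⠀⠀⠀⠀⠀⠀⠀

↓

⠂⠿⠂⣿⠂⣿⠒⠀⠀
⠂⠂⠴⠿⠴⠿⠒⠀⠀
⠂⠂⠒⠂⣿⠂⠂⠀⠀
⠂⣿⠒⣿⠒⣿⠒⠀⠀
⠿⠴⠂⣿⣾⣿⣿⠀⠀
⠀⠀⠴⣿⣿⣿⣿⠀⠀
⠀⠀⠂⠒⠂⠴⠒⠀⠀
⠀⠀⠀⠀⠀⠀⠀⠀⠀
⠿⠿⠿⠿⠿⠿⠿⠿⠿

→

⠿⠂⣿⠂⣿⠒⠀⠀⠀
⠂⠴⠿⠴⠿⠒⠀⠀⠀
⠂⠒⠂⣿⠂⠂⣿⠀⠀
⣿⠒⣿⠒⣿⠒⣿⠀⠀
⠴⠂⣿⣿⣾⣿⣿⠀⠀
⠀⠴⣿⣿⣿⣿⠂⠀⠀
⠀⠂⠒⠂⠴⠒⠴⠀⠀
⠀⠀⠀⠀⠀⠀⠀⠀⠀
⠿⠿⠿⠿⠿⠿⠿⠿⠿

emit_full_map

⠂⠿⠂⣿⠂⣿⠒⠀
⠂⠂⠴⠿⠴⠿⠒⠀
⠂⠂⠒⠂⣿⠂⠂⣿
⠂⣿⠒⣿⠒⣿⠒⣿
⠿⠴⠂⣿⣿⣾⣿⣿
⠀⠀⠴⣿⣿⣿⣿⠂
⠀⠀⠂⠒⠂⠴⠒⠴

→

⠂⣿⠂⣿⠒⠀⠀⠀⠿
⠴⠿⠴⠿⠒⠀⠀⠀⠿
⠒⠂⣿⠂⠂⣿⠂⠀⠿
⠒⣿⠒⣿⠒⣿⣿⠀⠿
⠂⣿⣿⣿⣾⣿⣿⠀⠿
⠴⣿⣿⣿⣿⠂⠴⠀⠿
⠂⠒⠂⠴⠒⠴⠒⠀⠿
⠀⠀⠀⠀⠀⠀⠀⠀⠿
⠿⠿⠿⠿⠿⠿⠿⠿⠿

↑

⠀⠀⠀⠀⠀⠀⠀⠀⠿
⠂⣿⠂⣿⠒⠀⠀⠀⠿
⠴⠿⠴⠿⠒⠴⠒⠀⠿
⠒⠂⣿⠂⠂⣿⠂⠀⠿
⠒⣿⠒⣿⣾⣿⣿⠀⠿
⠂⣿⣿⣿⣿⣿⣿⠀⠿
⠴⣿⣿⣿⣿⠂⠴⠀⠿
⠂⠒⠂⠴⠒⠴⠒⠀⠿
⠀⠀⠀⠀⠀⠀⠀⠀⠿

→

⠀⠀⠀⠀⠀⠀⠀⠿⠿
⣿⠂⣿⠒⠀⠀⠀⠿⠿
⠿⠴⠿⠒⠴⠒⠒⠿⠿
⠂⣿⠂⠂⣿⠂⠂⠿⠿
⣿⠒⣿⠒⣾⣿⣿⠿⠿
⣿⣿⣿⣿⣿⣿⠒⠿⠿
⣿⣿⣿⣿⠂⠴⠴⠿⠿
⠒⠂⠴⠒⠴⠒⠀⠿⠿
⠀⠀⠀⠀⠀⠀⠀⠿⠿

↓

⣿⠂⣿⠒⠀⠀⠀⠿⠿
⠿⠴⠿⠒⠴⠒⠒⠿⠿
⠂⣿⠂⠂⣿⠂⠂⠿⠿
⣿⠒⣿⠒⣿⣿⣿⠿⠿
⣿⣿⣿⣿⣾⣿⠒⠿⠿
⣿⣿⣿⣿⠂⠴⠴⠿⠿
⠒⠂⠴⠒⠴⠒⠒⠿⠿
⠀⠀⠀⠀⠀⠀⠀⠿⠿
⠿⠿⠿⠿⠿⠿⠿⠿⠿

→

⠂⣿⠒⠀⠀⠀⠿⠿⠿
⠴⠿⠒⠴⠒⠒⠿⠿⠿
⣿⠂⠂⣿⠂⠂⠿⠿⠿
⠒⣿⠒⣿⣿⣿⠿⠿⠿
⣿⣿⣿⣿⣾⠒⠿⠿⠿
⣿⣿⣿⠂⠴⠴⠿⠿⠿
⠂⠴⠒⠴⠒⠒⠿⠿⠿
⠀⠀⠀⠀⠀⠀⠿⠿⠿
⠿⠿⠿⠿⠿⠿⠿⠿⠿

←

⣿⠂⣿⠒⠀⠀⠀⠿⠿
⠿⠴⠿⠒⠴⠒⠒⠿⠿
⠂⣿⠂⠂⣿⠂⠂⠿⠿
⣿⠒⣿⠒⣿⣿⣿⠿⠿
⣿⣿⣿⣿⣾⣿⠒⠿⠿
⣿⣿⣿⣿⠂⠴⠴⠿⠿
⠒⠂⠴⠒⠴⠒⠒⠿⠿
⠀⠀⠀⠀⠀⠀⠀⠿⠿
⠿⠿⠿⠿⠿⠿⠿⠿⠿

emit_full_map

⠂⠿⠂⣿⠂⣿⠒⠀⠀⠀
⠂⠂⠴⠿⠴⠿⠒⠴⠒⠒
⠂⠂⠒⠂⣿⠂⠂⣿⠂⠂
⠂⣿⠒⣿⠒⣿⠒⣿⣿⣿
⠿⠴⠂⣿⣿⣿⣿⣾⣿⠒
⠀⠀⠴⣿⣿⣿⣿⠂⠴⠴
⠀⠀⠂⠒⠂⠴⠒⠴⠒⠒

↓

⠿⠴⠿⠒⠴⠒⠒⠿⠿
⠂⣿⠂⠂⣿⠂⠂⠿⠿
⣿⠒⣿⠒⣿⣿⣿⠿⠿
⣿⣿⣿⣿⣿⣿⠒⠿⠿
⣿⣿⣿⣿⣾⠴⠴⠿⠿
⠒⠂⠴⠒⠴⠒⠒⠿⠿
⠀⠀⠿⠒⠂⠒⠴⠿⠿
⠿⠿⠿⠿⠿⠿⠿⠿⠿
⠿⠿⠿⠿⠿⠿⠿⠿⠿

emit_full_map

⠂⠿⠂⣿⠂⣿⠒⠀⠀⠀
⠂⠂⠴⠿⠴⠿⠒⠴⠒⠒
⠂⠂⠒⠂⣿⠂⠂⣿⠂⠂
⠂⣿⠒⣿⠒⣿⠒⣿⣿⣿
⠿⠴⠂⣿⣿⣿⣿⣿⣿⠒
⠀⠀⠴⣿⣿⣿⣿⣾⠴⠴
⠀⠀⠂⠒⠂⠴⠒⠴⠒⠒
⠀⠀⠀⠀⠀⠿⠒⠂⠒⠴


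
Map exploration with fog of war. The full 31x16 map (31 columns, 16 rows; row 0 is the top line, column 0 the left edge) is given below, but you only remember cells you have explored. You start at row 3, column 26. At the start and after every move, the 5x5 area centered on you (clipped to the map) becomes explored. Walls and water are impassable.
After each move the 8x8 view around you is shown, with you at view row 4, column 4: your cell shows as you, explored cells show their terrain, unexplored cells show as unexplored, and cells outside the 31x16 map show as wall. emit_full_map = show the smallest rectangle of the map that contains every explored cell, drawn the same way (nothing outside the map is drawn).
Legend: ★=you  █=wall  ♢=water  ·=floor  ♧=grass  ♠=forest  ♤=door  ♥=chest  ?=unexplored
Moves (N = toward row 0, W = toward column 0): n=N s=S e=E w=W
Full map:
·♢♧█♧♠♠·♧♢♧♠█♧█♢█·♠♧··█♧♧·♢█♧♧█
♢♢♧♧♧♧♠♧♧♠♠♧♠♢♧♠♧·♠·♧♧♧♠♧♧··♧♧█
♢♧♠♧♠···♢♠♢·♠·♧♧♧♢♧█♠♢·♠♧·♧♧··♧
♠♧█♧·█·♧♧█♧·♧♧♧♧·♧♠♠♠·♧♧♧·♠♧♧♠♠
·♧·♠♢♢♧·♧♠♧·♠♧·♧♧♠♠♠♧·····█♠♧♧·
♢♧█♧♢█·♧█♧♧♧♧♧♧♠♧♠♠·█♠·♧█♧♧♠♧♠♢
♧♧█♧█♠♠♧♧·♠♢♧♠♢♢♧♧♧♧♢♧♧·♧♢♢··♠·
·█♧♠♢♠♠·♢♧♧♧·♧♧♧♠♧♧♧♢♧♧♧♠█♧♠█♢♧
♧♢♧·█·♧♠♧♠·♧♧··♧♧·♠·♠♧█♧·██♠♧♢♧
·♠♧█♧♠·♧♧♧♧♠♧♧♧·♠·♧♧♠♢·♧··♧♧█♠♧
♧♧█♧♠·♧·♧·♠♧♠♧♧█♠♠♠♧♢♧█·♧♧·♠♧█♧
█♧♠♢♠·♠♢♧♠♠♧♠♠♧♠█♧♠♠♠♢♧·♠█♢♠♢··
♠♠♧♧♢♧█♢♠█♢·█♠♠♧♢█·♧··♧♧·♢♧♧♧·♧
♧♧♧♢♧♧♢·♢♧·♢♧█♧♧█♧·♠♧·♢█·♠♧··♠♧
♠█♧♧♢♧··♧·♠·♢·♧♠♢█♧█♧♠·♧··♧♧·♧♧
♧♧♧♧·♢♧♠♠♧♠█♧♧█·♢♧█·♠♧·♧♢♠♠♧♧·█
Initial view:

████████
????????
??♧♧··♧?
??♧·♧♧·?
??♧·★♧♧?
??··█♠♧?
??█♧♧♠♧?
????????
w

████████
????????
??♠♧♧··♧
??♠♧·♧♧·
??♧♧★♠♧♧
??···█♠♧
??♧█♧♧♠♧
????????

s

????????
??♠♧♧··♧
??♠♧·♧♧·
??♧♧·♠♧♧
??··★█♠♧
??♧█♧♧♠♧
??·♧♢♢·?
????????

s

??♠♧♧··♧
??♠♧·♧♧·
??♧♧·♠♧♧
??···█♠♧
??♧█★♧♠♧
??·♧♢♢·?
??♧♠█♧♠?
????????

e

?♠♧♧··♧?
?♠♧·♧♧·?
?♧♧·♠♧♧?
?···█♠♧?
?♧█♧★♠♧?
?·♧♢♢··?
?♧♠█♧♠█?
????????

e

♠♧♧··♧??
♠♧·♧♧·??
♧♧·♠♧♧♠?
···█♠♧♧?
♧█♧♧★♧♠?
·♧♢♢··♠?
♧♠█♧♠█♢?
????????

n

????????
♠♧♧··♧??
♠♧·♧♧··?
♧♧·♠♧♧♠?
···█★♧♧?
♧█♧♧♠♧♠?
·♧♢♢··♠?
♧♠█♧♠█♢?

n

████████
????????
♠♧♧··♧♧?
♠♧·♧♧··?
♧♧·♠★♧♠?
···█♠♧♧?
♧█♧♧♠♧♠?
·♧♢♢··♠?

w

████████
????????
?♠♧♧··♧♧
?♠♧·♧♧··
?♧♧·★♧♧♠
?···█♠♧♧
?♧█♧♧♠♧♠
?·♧♢♢··♠

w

████████
????????
??♠♧♧··♧
??♠♧·♧♧·
??♧♧★♠♧♧
??···█♠♧
??♧█♧♧♠♧
??·♧♢♢··

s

????????
??♠♧♧··♧
??♠♧·♧♧·
??♧♧·♠♧♧
??··★█♠♧
??♧█♧♧♠♧
??·♧♢♢··
??♧♠█♧♠█

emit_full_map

♠♧♧··♧♧
♠♧·♧♧··
♧♧·♠♧♧♠
··★█♠♧♧
♧█♧♧♠♧♠
·♧♢♢··♠
♧♠█♧♠█♢

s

??♠♧♧··♧
??♠♧·♧♧·
??♧♧·♠♧♧
??···█♠♧
??♧█★♧♠♧
??·♧♢♢··
??♧♠█♧♠█
????????

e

?♠♧♧··♧♧
?♠♧·♧♧··
?♧♧·♠♧♧♠
?···█♠♧♧
?♧█♧★♠♧♠
?·♧♢♢··♠
?♧♠█♧♠█♢
????????

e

♠♧♧··♧♧?
♠♧·♧♧··?
♧♧·♠♧♧♠?
···█♠♧♧?
♧█♧♧★♧♠?
·♧♢♢··♠?
♧♠█♧♠█♢?
????????

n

????????
♠♧♧··♧♧?
♠♧·♧♧··?
♧♧·♠♧♧♠?
···█★♧♧?
♧█♧♧♠♧♠?
·♧♢♢··♠?
♧♠█♧♠█♢?

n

████████
????????
♠♧♧··♧♧?
♠♧·♧♧··?
♧♧·♠★♧♠?
···█♠♧♧?
♧█♧♧♠♧♠?
·♧♢♢··♠?

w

████████
????????
?♠♧♧··♧♧
?♠♧·♧♧··
?♧♧·★♧♧♠
?···█♠♧♧
?♧█♧♧♠♧♠
?·♧♢♢··♠

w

████████
????????
??♠♧♧··♧
??♠♧·♧♧·
??♧♧★♠♧♧
??···█♠♧
??♧█♧♧♠♧
??·♧♢♢··

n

████████
████████
??♧♧·♢█?
??♠♧♧··♧
??♠♧★♧♧·
??♧♧·♠♧♧
??···█♠♧
??♧█♧♧♠♧

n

████████
████████
████████
??♧♧·♢█?
??♠♧★··♧
??♠♧·♧♧·
??♧♧·♠♧♧
??···█♠♧

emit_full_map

♧♧·♢█??
♠♧★··♧♧
♠♧·♧♧··
♧♧·♠♧♧♠
···█♠♧♧
♧█♧♧♠♧♠
·♧♢♢··♠
♧♠█♧♠█♢

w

████████
████████
████████
??█♧♧·♢█
??♧♠★♧··
??·♠♧·♧♧
??♧♧♧·♠♧
???···█♠

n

████████
████████
████████
████████
??█♧★·♢█
??♧♠♧♧··
??·♠♧·♧♧
??♧♧♧·♠♧

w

████████
████████
████████
████████
??·█★♧·♢
??♧♧♠♧♧·
??♢·♠♧·♧
???♧♧♧·♠

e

████████
████████
████████
████████
?·█♧★·♢█
?♧♧♠♧♧··
?♢·♠♧·♧♧
??♧♧♧·♠♧

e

████████
████████
████████
████████
·█♧♧★♢█?
♧♧♠♧♧··♧
♢·♠♧·♧♧·
?♧♧♧·♠♧♧

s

████████
████████
████████
·█♧♧·♢█?
♧♧♠♧★··♧
♢·♠♧·♧♧·
?♧♧♧·♠♧♧
??···█♠♧

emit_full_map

·█♧♧·♢█??
♧♧♠♧★··♧♧
♢·♠♧·♧♧··
?♧♧♧·♠♧♧♠
??···█♠♧♧
??♧█♧♧♠♧♠
??·♧♢♢··♠
??♧♠█♧♠█♢

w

████████
████████
████████
?·█♧♧·♢█
?♧♧♠★♧··
?♢·♠♧·♧♧
??♧♧♧·♠♧
???···█♠

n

████████
████████
████████
████████
?·█♧★·♢█
?♧♧♠♧♧··
?♢·♠♧·♧♧
??♧♧♧·♠♧

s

████████
████████
████████
?·█♧♧·♢█
?♧♧♠★♧··
?♢·♠♧·♧♧
??♧♧♧·♠♧
???···█♠


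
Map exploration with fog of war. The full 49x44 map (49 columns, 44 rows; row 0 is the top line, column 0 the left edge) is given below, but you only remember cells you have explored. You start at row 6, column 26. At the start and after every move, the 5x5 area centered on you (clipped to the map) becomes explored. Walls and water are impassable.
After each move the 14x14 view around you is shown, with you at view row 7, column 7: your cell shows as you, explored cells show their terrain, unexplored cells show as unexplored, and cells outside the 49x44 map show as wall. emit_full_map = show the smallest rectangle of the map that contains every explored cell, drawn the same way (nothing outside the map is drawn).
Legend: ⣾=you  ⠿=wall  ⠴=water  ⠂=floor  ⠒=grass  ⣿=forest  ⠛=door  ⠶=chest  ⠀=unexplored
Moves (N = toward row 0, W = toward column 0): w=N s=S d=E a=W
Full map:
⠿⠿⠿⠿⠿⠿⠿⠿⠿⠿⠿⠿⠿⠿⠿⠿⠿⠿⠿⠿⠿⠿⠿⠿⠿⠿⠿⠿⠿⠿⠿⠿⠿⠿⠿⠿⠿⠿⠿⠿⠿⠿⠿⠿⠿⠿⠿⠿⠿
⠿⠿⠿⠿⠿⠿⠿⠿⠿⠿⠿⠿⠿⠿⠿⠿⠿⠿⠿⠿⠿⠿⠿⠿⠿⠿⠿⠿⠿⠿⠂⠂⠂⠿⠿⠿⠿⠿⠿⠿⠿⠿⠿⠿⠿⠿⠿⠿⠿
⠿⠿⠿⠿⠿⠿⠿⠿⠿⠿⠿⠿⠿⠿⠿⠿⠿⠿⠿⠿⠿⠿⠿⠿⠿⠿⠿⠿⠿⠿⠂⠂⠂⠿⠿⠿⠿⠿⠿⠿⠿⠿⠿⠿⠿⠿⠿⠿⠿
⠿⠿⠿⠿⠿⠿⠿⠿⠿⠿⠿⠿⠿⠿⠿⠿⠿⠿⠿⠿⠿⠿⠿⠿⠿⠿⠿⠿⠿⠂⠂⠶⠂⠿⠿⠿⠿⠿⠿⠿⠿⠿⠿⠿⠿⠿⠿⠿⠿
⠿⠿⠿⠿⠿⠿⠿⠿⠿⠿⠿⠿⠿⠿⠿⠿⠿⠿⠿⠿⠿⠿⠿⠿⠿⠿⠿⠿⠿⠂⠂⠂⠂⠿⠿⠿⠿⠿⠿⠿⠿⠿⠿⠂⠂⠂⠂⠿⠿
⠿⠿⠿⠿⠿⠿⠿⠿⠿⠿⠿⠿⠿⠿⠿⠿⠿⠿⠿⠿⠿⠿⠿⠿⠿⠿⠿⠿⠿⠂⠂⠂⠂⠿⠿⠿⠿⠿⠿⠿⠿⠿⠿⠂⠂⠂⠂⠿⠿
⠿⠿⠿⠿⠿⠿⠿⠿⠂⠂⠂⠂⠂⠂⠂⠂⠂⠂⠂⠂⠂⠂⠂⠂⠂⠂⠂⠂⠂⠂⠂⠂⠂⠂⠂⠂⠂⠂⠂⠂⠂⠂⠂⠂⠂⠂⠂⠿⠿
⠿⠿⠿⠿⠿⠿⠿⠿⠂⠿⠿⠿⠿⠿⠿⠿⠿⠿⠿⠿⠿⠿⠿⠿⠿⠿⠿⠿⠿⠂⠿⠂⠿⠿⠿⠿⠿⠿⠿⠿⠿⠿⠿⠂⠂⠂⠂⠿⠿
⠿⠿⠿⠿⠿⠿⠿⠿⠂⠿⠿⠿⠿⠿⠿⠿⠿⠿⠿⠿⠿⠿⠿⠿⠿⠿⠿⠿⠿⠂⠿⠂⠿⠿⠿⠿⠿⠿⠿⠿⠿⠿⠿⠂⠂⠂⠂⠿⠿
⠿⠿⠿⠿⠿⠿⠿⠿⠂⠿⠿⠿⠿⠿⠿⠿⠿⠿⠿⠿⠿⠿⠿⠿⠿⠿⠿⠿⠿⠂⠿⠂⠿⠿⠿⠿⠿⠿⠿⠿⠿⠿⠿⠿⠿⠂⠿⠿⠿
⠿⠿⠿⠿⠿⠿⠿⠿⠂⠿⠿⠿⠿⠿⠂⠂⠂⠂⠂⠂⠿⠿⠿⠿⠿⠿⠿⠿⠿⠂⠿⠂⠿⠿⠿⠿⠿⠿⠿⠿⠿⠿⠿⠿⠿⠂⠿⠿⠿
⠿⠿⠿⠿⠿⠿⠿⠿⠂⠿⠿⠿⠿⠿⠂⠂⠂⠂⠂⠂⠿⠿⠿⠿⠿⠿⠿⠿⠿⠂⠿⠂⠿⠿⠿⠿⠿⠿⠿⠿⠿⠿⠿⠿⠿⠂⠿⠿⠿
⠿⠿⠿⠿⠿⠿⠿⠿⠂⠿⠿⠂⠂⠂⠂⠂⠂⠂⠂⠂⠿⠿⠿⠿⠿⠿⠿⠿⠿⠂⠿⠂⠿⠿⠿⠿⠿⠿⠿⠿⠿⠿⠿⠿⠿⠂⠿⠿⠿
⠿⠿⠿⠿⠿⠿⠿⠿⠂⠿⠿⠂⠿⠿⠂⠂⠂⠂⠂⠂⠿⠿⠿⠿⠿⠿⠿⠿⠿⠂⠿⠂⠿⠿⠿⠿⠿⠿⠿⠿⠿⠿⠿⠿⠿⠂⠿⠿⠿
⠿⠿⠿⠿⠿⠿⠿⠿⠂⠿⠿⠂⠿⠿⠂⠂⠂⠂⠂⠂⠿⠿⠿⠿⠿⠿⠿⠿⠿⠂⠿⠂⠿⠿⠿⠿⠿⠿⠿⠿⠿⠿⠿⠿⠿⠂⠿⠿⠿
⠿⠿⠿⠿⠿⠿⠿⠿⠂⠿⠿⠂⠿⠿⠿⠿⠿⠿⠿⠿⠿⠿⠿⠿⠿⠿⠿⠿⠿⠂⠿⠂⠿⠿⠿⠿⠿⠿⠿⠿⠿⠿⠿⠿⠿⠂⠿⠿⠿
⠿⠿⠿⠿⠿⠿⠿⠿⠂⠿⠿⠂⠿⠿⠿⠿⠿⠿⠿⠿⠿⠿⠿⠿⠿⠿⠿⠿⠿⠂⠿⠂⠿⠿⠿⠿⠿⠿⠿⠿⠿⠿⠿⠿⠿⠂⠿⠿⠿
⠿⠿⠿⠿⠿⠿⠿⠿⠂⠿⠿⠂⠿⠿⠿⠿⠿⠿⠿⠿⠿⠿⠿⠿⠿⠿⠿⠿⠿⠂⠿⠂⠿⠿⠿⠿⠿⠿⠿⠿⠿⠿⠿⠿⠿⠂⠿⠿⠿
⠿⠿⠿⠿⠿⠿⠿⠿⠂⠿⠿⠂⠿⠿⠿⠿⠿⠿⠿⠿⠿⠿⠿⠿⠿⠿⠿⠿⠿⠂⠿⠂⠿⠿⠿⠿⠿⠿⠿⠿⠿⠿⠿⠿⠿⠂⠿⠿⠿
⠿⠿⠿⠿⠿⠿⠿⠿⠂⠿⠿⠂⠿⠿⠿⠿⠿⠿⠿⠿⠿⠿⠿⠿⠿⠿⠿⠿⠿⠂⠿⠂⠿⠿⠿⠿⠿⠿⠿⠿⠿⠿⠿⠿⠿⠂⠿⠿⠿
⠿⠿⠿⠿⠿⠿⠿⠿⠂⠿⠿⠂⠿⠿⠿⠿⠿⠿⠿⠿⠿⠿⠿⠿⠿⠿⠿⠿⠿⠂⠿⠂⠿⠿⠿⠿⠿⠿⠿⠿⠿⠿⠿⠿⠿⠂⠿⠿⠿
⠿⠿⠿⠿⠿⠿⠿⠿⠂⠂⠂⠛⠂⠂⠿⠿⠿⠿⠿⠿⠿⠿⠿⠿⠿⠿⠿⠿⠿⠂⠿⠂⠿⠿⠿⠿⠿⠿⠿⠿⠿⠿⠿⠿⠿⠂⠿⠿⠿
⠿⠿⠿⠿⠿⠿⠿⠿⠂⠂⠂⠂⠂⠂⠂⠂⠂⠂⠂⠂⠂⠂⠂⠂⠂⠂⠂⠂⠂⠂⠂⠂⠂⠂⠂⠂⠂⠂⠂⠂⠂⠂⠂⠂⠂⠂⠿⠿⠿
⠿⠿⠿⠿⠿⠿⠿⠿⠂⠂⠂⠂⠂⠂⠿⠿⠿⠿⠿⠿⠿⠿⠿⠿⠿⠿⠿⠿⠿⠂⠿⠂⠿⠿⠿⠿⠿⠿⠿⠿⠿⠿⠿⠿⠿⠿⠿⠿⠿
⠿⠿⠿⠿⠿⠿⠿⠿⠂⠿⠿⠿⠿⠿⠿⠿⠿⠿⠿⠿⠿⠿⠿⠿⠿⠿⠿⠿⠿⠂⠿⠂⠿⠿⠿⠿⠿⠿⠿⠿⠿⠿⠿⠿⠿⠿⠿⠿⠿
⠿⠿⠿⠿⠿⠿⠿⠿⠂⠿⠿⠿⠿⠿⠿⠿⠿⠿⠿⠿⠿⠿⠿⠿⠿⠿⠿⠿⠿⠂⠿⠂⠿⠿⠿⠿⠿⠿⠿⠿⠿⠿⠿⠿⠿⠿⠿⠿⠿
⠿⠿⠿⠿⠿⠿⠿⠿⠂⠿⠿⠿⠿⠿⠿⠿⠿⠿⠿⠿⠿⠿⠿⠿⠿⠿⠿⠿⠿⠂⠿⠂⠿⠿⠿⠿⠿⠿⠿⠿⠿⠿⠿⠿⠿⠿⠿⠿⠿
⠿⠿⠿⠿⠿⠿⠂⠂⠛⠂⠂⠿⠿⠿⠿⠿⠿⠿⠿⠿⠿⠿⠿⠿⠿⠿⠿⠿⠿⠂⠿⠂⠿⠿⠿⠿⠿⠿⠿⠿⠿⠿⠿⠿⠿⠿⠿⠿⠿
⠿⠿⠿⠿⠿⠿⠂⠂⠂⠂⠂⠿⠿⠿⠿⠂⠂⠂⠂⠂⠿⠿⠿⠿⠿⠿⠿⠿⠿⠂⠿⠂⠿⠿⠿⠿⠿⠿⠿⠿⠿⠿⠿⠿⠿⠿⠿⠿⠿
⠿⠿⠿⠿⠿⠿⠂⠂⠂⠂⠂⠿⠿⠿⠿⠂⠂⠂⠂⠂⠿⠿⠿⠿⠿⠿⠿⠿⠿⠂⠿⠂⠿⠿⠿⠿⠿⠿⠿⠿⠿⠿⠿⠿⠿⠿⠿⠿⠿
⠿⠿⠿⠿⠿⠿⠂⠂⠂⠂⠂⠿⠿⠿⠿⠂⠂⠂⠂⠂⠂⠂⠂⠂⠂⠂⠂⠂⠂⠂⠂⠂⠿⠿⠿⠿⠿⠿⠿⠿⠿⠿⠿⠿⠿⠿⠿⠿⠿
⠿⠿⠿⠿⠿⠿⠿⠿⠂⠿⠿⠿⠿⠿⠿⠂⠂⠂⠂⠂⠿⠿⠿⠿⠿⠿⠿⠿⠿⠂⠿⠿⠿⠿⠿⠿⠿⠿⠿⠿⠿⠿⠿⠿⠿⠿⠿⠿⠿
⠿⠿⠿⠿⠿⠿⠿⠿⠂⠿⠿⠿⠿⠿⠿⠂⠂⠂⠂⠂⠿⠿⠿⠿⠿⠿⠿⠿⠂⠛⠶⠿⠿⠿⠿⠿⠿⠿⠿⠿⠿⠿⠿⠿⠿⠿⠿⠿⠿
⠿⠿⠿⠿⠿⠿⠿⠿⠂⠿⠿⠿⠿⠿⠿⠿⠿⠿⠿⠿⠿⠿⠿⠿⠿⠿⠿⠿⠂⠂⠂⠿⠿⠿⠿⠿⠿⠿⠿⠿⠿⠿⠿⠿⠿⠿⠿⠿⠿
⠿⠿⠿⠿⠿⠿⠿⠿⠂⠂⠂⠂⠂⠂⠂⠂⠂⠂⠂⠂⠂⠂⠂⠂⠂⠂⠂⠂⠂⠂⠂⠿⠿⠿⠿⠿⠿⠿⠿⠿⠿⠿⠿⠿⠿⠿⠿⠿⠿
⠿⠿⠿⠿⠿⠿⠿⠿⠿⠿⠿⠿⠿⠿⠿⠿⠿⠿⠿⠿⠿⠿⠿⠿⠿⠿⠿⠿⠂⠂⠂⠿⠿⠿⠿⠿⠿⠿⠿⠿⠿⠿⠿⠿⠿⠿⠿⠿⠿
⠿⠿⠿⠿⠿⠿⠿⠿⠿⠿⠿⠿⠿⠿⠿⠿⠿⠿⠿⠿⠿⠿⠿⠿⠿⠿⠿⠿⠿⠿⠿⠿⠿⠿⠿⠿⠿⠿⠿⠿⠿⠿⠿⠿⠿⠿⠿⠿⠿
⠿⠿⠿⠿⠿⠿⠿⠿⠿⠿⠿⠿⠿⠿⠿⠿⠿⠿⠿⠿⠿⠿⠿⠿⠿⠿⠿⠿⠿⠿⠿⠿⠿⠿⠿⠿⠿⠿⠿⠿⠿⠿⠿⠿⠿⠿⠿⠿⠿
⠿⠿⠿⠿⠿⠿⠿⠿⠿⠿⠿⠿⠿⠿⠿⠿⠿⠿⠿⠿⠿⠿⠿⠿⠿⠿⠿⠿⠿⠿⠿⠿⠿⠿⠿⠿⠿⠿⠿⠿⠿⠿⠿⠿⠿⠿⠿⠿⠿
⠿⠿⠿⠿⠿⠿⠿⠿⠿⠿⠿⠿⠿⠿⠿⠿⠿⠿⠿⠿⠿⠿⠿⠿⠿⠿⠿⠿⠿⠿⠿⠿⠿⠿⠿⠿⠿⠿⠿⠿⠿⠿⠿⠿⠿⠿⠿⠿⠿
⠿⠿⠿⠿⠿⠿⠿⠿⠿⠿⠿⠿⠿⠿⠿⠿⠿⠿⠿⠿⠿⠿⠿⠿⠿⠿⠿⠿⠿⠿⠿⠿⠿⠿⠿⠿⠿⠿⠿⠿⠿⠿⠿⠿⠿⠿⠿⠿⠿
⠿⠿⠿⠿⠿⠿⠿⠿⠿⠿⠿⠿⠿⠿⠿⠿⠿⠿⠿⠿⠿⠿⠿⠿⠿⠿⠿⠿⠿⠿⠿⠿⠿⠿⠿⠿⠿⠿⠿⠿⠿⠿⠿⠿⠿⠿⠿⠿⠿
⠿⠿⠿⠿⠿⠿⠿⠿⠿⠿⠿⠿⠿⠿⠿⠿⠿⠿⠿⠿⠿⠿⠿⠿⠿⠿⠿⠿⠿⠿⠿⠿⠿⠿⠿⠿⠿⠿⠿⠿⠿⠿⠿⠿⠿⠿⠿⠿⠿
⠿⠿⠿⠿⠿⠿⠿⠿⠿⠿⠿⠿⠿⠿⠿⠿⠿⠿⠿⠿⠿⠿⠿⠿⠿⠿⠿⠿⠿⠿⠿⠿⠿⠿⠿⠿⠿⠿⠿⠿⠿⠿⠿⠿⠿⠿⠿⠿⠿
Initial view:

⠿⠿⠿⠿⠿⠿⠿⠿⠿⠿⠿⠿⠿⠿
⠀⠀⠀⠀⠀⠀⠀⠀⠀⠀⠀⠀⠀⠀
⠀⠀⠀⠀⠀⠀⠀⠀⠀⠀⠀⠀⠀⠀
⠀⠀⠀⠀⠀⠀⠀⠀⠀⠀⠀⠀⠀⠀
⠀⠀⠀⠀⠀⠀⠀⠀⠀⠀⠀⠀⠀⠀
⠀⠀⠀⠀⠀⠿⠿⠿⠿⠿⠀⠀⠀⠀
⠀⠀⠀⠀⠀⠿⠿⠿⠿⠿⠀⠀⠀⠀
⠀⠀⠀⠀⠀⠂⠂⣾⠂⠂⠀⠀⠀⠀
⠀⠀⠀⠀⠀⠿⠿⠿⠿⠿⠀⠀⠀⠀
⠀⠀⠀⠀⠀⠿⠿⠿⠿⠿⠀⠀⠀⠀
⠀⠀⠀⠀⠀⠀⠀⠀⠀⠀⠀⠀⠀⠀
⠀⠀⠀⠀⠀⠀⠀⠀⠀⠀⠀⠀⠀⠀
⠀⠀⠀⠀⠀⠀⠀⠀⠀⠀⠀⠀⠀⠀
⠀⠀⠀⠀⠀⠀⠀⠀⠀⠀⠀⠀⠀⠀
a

⠿⠿⠿⠿⠿⠿⠿⠿⠿⠿⠿⠿⠿⠿
⠀⠀⠀⠀⠀⠀⠀⠀⠀⠀⠀⠀⠀⠀
⠀⠀⠀⠀⠀⠀⠀⠀⠀⠀⠀⠀⠀⠀
⠀⠀⠀⠀⠀⠀⠀⠀⠀⠀⠀⠀⠀⠀
⠀⠀⠀⠀⠀⠀⠀⠀⠀⠀⠀⠀⠀⠀
⠀⠀⠀⠀⠀⠿⠿⠿⠿⠿⠿⠀⠀⠀
⠀⠀⠀⠀⠀⠿⠿⠿⠿⠿⠿⠀⠀⠀
⠀⠀⠀⠀⠀⠂⠂⣾⠂⠂⠂⠀⠀⠀
⠀⠀⠀⠀⠀⠿⠿⠿⠿⠿⠿⠀⠀⠀
⠀⠀⠀⠀⠀⠿⠿⠿⠿⠿⠿⠀⠀⠀
⠀⠀⠀⠀⠀⠀⠀⠀⠀⠀⠀⠀⠀⠀
⠀⠀⠀⠀⠀⠀⠀⠀⠀⠀⠀⠀⠀⠀
⠀⠀⠀⠀⠀⠀⠀⠀⠀⠀⠀⠀⠀⠀
⠀⠀⠀⠀⠀⠀⠀⠀⠀⠀⠀⠀⠀⠀

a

⠿⠿⠿⠿⠿⠿⠿⠿⠿⠿⠿⠿⠿⠿
⠀⠀⠀⠀⠀⠀⠀⠀⠀⠀⠀⠀⠀⠀
⠀⠀⠀⠀⠀⠀⠀⠀⠀⠀⠀⠀⠀⠀
⠀⠀⠀⠀⠀⠀⠀⠀⠀⠀⠀⠀⠀⠀
⠀⠀⠀⠀⠀⠀⠀⠀⠀⠀⠀⠀⠀⠀
⠀⠀⠀⠀⠀⠿⠿⠿⠿⠿⠿⠿⠀⠀
⠀⠀⠀⠀⠀⠿⠿⠿⠿⠿⠿⠿⠀⠀
⠀⠀⠀⠀⠀⠂⠂⣾⠂⠂⠂⠂⠀⠀
⠀⠀⠀⠀⠀⠿⠿⠿⠿⠿⠿⠿⠀⠀
⠀⠀⠀⠀⠀⠿⠿⠿⠿⠿⠿⠿⠀⠀
⠀⠀⠀⠀⠀⠀⠀⠀⠀⠀⠀⠀⠀⠀
⠀⠀⠀⠀⠀⠀⠀⠀⠀⠀⠀⠀⠀⠀
⠀⠀⠀⠀⠀⠀⠀⠀⠀⠀⠀⠀⠀⠀
⠀⠀⠀⠀⠀⠀⠀⠀⠀⠀⠀⠀⠀⠀

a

⠿⠿⠿⠿⠿⠿⠿⠿⠿⠿⠿⠿⠿⠿
⠀⠀⠀⠀⠀⠀⠀⠀⠀⠀⠀⠀⠀⠀
⠀⠀⠀⠀⠀⠀⠀⠀⠀⠀⠀⠀⠀⠀
⠀⠀⠀⠀⠀⠀⠀⠀⠀⠀⠀⠀⠀⠀
⠀⠀⠀⠀⠀⠀⠀⠀⠀⠀⠀⠀⠀⠀
⠀⠀⠀⠀⠀⠿⠿⠿⠿⠿⠿⠿⠿⠀
⠀⠀⠀⠀⠀⠿⠿⠿⠿⠿⠿⠿⠿⠀
⠀⠀⠀⠀⠀⠂⠂⣾⠂⠂⠂⠂⠂⠀
⠀⠀⠀⠀⠀⠿⠿⠿⠿⠿⠿⠿⠿⠀
⠀⠀⠀⠀⠀⠿⠿⠿⠿⠿⠿⠿⠿⠀
⠀⠀⠀⠀⠀⠀⠀⠀⠀⠀⠀⠀⠀⠀
⠀⠀⠀⠀⠀⠀⠀⠀⠀⠀⠀⠀⠀⠀
⠀⠀⠀⠀⠀⠀⠀⠀⠀⠀⠀⠀⠀⠀
⠀⠀⠀⠀⠀⠀⠀⠀⠀⠀⠀⠀⠀⠀

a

⠿⠿⠿⠿⠿⠿⠿⠿⠿⠿⠿⠿⠿⠿
⠀⠀⠀⠀⠀⠀⠀⠀⠀⠀⠀⠀⠀⠀
⠀⠀⠀⠀⠀⠀⠀⠀⠀⠀⠀⠀⠀⠀
⠀⠀⠀⠀⠀⠀⠀⠀⠀⠀⠀⠀⠀⠀
⠀⠀⠀⠀⠀⠀⠀⠀⠀⠀⠀⠀⠀⠀
⠀⠀⠀⠀⠀⠿⠿⠿⠿⠿⠿⠿⠿⠿
⠀⠀⠀⠀⠀⠿⠿⠿⠿⠿⠿⠿⠿⠿
⠀⠀⠀⠀⠀⠂⠂⣾⠂⠂⠂⠂⠂⠂
⠀⠀⠀⠀⠀⠿⠿⠿⠿⠿⠿⠿⠿⠿
⠀⠀⠀⠀⠀⠿⠿⠿⠿⠿⠿⠿⠿⠿
⠀⠀⠀⠀⠀⠀⠀⠀⠀⠀⠀⠀⠀⠀
⠀⠀⠀⠀⠀⠀⠀⠀⠀⠀⠀⠀⠀⠀
⠀⠀⠀⠀⠀⠀⠀⠀⠀⠀⠀⠀⠀⠀
⠀⠀⠀⠀⠀⠀⠀⠀⠀⠀⠀⠀⠀⠀

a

⠿⠿⠿⠿⠿⠿⠿⠿⠿⠿⠿⠿⠿⠿
⠀⠀⠀⠀⠀⠀⠀⠀⠀⠀⠀⠀⠀⠀
⠀⠀⠀⠀⠀⠀⠀⠀⠀⠀⠀⠀⠀⠀
⠀⠀⠀⠀⠀⠀⠀⠀⠀⠀⠀⠀⠀⠀
⠀⠀⠀⠀⠀⠀⠀⠀⠀⠀⠀⠀⠀⠀
⠀⠀⠀⠀⠀⠿⠿⠿⠿⠿⠿⠿⠿⠿
⠀⠀⠀⠀⠀⠿⠿⠿⠿⠿⠿⠿⠿⠿
⠀⠀⠀⠀⠀⠂⠂⣾⠂⠂⠂⠂⠂⠂
⠀⠀⠀⠀⠀⠿⠿⠿⠿⠿⠿⠿⠿⠿
⠀⠀⠀⠀⠀⠿⠿⠿⠿⠿⠿⠿⠿⠿
⠀⠀⠀⠀⠀⠀⠀⠀⠀⠀⠀⠀⠀⠀
⠀⠀⠀⠀⠀⠀⠀⠀⠀⠀⠀⠀⠀⠀
⠀⠀⠀⠀⠀⠀⠀⠀⠀⠀⠀⠀⠀⠀
⠀⠀⠀⠀⠀⠀⠀⠀⠀⠀⠀⠀⠀⠀

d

⠿⠿⠿⠿⠿⠿⠿⠿⠿⠿⠿⠿⠿⠿
⠀⠀⠀⠀⠀⠀⠀⠀⠀⠀⠀⠀⠀⠀
⠀⠀⠀⠀⠀⠀⠀⠀⠀⠀⠀⠀⠀⠀
⠀⠀⠀⠀⠀⠀⠀⠀⠀⠀⠀⠀⠀⠀
⠀⠀⠀⠀⠀⠀⠀⠀⠀⠀⠀⠀⠀⠀
⠀⠀⠀⠀⠿⠿⠿⠿⠿⠿⠿⠿⠿⠿
⠀⠀⠀⠀⠿⠿⠿⠿⠿⠿⠿⠿⠿⠿
⠀⠀⠀⠀⠂⠂⠂⣾⠂⠂⠂⠂⠂⠂
⠀⠀⠀⠀⠿⠿⠿⠿⠿⠿⠿⠿⠿⠿
⠀⠀⠀⠀⠿⠿⠿⠿⠿⠿⠿⠿⠿⠿
⠀⠀⠀⠀⠀⠀⠀⠀⠀⠀⠀⠀⠀⠀
⠀⠀⠀⠀⠀⠀⠀⠀⠀⠀⠀⠀⠀⠀
⠀⠀⠀⠀⠀⠀⠀⠀⠀⠀⠀⠀⠀⠀
⠀⠀⠀⠀⠀⠀⠀⠀⠀⠀⠀⠀⠀⠀


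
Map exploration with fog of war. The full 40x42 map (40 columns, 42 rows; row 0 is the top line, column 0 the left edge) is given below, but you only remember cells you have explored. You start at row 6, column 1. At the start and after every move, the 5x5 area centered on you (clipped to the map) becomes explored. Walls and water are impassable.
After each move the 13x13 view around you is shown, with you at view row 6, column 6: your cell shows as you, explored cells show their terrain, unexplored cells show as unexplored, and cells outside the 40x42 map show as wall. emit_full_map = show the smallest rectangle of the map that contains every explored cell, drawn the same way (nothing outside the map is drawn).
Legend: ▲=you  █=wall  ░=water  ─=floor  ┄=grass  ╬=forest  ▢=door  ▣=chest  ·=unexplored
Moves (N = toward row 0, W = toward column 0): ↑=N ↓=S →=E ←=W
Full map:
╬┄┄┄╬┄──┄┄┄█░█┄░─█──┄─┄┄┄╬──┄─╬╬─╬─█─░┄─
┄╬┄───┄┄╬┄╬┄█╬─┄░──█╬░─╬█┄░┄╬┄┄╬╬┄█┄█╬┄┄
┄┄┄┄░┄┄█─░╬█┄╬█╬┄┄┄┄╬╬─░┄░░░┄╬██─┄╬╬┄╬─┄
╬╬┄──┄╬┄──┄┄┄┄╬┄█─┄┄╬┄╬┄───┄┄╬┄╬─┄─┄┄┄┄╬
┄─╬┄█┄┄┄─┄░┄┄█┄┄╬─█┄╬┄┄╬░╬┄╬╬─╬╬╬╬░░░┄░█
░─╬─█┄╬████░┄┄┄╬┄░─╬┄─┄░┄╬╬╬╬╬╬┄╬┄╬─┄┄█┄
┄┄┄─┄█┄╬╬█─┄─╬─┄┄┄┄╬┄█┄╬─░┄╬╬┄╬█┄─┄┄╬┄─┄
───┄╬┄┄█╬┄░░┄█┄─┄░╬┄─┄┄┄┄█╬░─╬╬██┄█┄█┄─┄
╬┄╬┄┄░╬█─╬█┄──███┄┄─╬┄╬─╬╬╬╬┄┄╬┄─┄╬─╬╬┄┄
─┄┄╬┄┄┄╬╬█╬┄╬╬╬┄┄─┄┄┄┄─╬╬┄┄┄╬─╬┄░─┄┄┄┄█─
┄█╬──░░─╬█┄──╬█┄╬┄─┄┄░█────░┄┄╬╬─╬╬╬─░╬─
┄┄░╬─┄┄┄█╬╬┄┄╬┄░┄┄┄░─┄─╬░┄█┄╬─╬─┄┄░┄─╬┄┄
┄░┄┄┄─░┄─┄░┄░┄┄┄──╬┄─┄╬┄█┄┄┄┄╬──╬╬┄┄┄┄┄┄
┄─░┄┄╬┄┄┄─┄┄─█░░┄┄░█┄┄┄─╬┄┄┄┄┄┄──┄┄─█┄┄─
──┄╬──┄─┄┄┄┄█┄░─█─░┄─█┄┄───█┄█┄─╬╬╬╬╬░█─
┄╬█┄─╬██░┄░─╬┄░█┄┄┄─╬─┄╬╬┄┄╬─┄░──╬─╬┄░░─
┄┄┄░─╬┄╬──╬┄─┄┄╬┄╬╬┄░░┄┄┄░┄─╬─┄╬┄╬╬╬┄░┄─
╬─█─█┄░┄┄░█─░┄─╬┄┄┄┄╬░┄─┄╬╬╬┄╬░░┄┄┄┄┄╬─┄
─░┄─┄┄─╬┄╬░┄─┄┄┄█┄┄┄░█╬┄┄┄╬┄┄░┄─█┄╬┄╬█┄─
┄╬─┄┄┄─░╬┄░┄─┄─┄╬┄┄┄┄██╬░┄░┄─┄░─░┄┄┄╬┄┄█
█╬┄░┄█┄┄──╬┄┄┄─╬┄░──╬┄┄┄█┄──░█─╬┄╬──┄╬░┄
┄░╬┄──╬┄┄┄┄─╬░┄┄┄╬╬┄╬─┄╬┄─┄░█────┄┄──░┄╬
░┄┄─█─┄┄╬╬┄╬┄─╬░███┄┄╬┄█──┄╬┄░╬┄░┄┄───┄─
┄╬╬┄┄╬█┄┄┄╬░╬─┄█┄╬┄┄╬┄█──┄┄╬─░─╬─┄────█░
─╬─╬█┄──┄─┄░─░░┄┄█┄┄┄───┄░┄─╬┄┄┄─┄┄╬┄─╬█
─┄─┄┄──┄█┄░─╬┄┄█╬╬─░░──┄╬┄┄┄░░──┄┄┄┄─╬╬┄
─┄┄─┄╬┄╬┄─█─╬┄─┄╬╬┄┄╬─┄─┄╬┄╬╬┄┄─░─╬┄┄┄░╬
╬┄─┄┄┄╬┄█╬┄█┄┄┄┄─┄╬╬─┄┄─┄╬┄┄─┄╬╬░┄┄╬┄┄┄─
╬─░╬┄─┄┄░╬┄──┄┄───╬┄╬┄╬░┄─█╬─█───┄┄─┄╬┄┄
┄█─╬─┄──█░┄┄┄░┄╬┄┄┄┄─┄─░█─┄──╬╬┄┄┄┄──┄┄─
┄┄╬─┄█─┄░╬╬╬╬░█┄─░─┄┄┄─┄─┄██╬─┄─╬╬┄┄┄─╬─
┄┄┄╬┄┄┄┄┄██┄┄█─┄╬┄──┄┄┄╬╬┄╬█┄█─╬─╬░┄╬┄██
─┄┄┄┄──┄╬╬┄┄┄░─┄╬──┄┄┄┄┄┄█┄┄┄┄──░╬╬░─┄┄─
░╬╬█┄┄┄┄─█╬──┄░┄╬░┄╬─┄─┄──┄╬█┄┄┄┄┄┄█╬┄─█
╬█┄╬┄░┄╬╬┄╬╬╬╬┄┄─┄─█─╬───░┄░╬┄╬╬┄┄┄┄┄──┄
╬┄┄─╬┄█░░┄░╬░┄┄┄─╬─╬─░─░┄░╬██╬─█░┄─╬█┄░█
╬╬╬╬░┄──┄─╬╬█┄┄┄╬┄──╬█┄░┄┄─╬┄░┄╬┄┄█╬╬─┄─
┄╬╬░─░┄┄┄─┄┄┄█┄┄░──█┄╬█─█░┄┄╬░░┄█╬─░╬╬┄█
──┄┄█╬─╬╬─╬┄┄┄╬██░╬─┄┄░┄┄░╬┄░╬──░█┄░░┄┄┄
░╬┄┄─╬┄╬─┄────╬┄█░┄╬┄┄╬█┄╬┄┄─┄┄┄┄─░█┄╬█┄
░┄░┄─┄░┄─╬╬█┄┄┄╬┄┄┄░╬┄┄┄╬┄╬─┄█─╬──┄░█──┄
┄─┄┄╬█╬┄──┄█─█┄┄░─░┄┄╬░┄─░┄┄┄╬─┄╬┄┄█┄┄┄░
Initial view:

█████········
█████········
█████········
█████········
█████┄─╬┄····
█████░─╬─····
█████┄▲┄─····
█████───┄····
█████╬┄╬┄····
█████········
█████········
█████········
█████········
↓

█████········
█████········
█████········
█████┄─╬┄····
█████░─╬─····
█████┄┄┄─····
█████─▲─┄····
█████╬┄╬┄····
█████─┄┄╬····
█████········
█████········
█████········
█████········

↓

█████········
█████········
█████┄─╬┄····
█████░─╬─····
█████┄┄┄─····
█████───┄····
█████╬▲╬┄····
█████─┄┄╬····
█████┄█╬─····
█████········
█████········
█████········
█████········

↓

█████········
█████┄─╬┄····
█████░─╬─····
█████┄┄┄─····
█████───┄····
█████╬┄╬┄····
█████─▲┄╬····
█████┄█╬─····
█████┄┄░╬····
█████········
█████········
█████········
█████········

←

██████·······
██████┄─╬┄···
██████░─╬─···
██████┄┄┄─···
██████───┄···
██████╬┄╬┄···
██████▲┄┄╬···
██████┄█╬─···
██████┄┄░╬···
██████·······
██████·······
██████·······
██████·······

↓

██████┄─╬┄···
██████░─╬─···
██████┄┄┄─···
██████───┄···
██████╬┄╬┄···
██████─┄┄╬···
██████▲█╬─···
██████┄┄░╬···
██████┄░┄····
██████·······
██████·······
██████·······
██████·······

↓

██████░─╬─···
██████┄┄┄─···
██████───┄···
██████╬┄╬┄···
██████─┄┄╬···
██████┄█╬─···
██████▲┄░╬···
██████┄░┄····
██████┄─░····
██████·······
██████·······
██████·······
██████·······

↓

██████┄┄┄─···
██████───┄···
██████╬┄╬┄···
██████─┄┄╬···
██████┄█╬─···
██████┄┄░╬···
██████▲░┄····
██████┄─░····
██████──┄····
██████·······
██████·······
██████·······
██████·······

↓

██████───┄···
██████╬┄╬┄···
██████─┄┄╬···
██████┄█╬─···
██████┄┄░╬···
██████┄░┄····
██████▲─░····
██████──┄····
██████┄╬█····
██████·······
██████·······
██████·······
██████·······

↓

██████╬┄╬┄···
██████─┄┄╬···
██████┄█╬─···
██████┄┄░╬···
██████┄░┄····
██████┄─░····
██████▲─┄····
██████┄╬█····
██████┄┄┄····
██████·······
██████·······
██████·······
██████·······

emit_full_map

┄─╬┄
░─╬─
┄┄┄─
───┄
╬┄╬┄
─┄┄╬
┄█╬─
┄┄░╬
┄░┄·
┄─░·
▲─┄·
┄╬█·
┄┄┄·

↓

██████─┄┄╬···
██████┄█╬─···
██████┄┄░╬···
██████┄░┄····
██████┄─░····
██████──┄····
██████▲╬█····
██████┄┄┄····
██████╬─█····
██████·······
██████·······
██████·······
██████·······

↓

██████┄█╬─···
██████┄┄░╬···
██████┄░┄····
██████┄─░····
██████──┄····
██████┄╬█····
██████▲┄┄····
██████╬─█····
██████─░┄····
██████·······
██████·······
██████·······
██████·······

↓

██████┄┄░╬···
██████┄░┄····
██████┄─░····
██████──┄····
██████┄╬█····
██████┄┄┄····
██████▲─█····
██████─░┄····
██████┄╬─····
██████·······
██████·······
██████·······
██████·······

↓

██████┄░┄····
██████┄─░····
██████──┄····
██████┄╬█····
██████┄┄┄····
██████╬─█····
██████▲░┄····
██████┄╬─····
███████╬┄····
██████·······
██████·······
██████·······
██████·······

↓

██████┄─░····
██████──┄····
██████┄╬█····
██████┄┄┄····
██████╬─█····
██████─░┄····
██████▲╬─····
███████╬┄····
██████┄░╬····
██████·······
██████·······
██████·······
██████·······

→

█████┄─░·····
█████──┄·····
█████┄╬█·····
█████┄┄┄·····
█████╬─█─····
█████─░┄─····
█████┄▲─┄····
██████╬┄░····
█████┄░╬┄····
█████········
█████········
█████········
█████········

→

████┄─░······
████──┄······
████┄╬█······
████┄┄┄······
████╬─█─█····
████─░┄─┄····
████┄╬▲┄┄····
█████╬┄░┄····
████┄░╬┄─····
████·········
████·········
████·········
████·········

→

███┄─░·······
███──┄·······
███┄╬█·······
███┄┄┄·······
███╬─█─█┄····
███─░┄─┄┄····
███┄╬─▲┄┄····
████╬┄░┄█····
███┄░╬┄──····
███··········
███··········
███··········
███··········

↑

███┄░┄·······
███┄─░·······
███──┄·······
███┄╬█·······
███┄┄┄░─╬····
███╬─█─█┄····
███─░┄▲┄┄····
███┄╬─┄┄┄····
████╬┄░┄█····
███┄░╬┄──····
███··········
███··········
███··········

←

████┄░┄······
████┄─░······
████──┄······
████┄╬█······
████┄┄┄░─╬···
████╬─█─█┄···
████─░▲─┄┄···
████┄╬─┄┄┄···
█████╬┄░┄█···
████┄░╬┄──···
████·········
████·········
████·········

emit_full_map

┄─╬┄··
░─╬─··
┄┄┄─··
───┄··
╬┄╬┄··
─┄┄╬··
┄█╬─··
┄┄░╬··
┄░┄···
┄─░···
──┄···
┄╬█···
┄┄┄░─╬
╬─█─█┄
─░▲─┄┄
┄╬─┄┄┄
█╬┄░┄█
┄░╬┄──
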